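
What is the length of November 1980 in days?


November 1980

30 days


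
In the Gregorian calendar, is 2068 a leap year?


Gregorian leap year rule: divisible by 4, but not by 100, unless also by 400.
2068 is divisible by 4 but not 100 -> leap year

Yes


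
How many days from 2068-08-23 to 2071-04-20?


From 2068-08-23 to 2071-04-20
2068-08-23: days before August = 31 + 29 + 31 + 30 + 31 + 30 + 31 = 213 (2068 is a leap year); day of year = 213 + 23 = 236
2071-04-20: days before April = 31 + 28 + 31 = 90 (2071 is not a leap year); day of year = 90 + 20 = 110
Rest of 2068: 366 - 236 = 130
Full years 2069 (365), 2070 (365): 730
Total = 130 + 730 + 110 = 970

970 days


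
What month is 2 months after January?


January is month 1
1 + 2 = 3

March


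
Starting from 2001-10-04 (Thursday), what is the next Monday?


Current: Thursday
Target: Monday
Days ahead: 4

Next Monday: 2001-10-08


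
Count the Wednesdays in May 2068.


May 2068 has 31 days
Anchor: Jan 1, 2068. With p = 2068 - 1 = 2067: (p + p//4 - p//100 + p//400) mod 7 = (2067 + 516 - 20 + 5) mod 7 = 2568 mod 7 = 6 -> Sunday (Mon=0 ... Sun=6)
Days before May (Jan-Apr): 121; May 1 index = (6 + 121) mod 7 = 1 -> Tuesday
First Wednesday is May 2
Wednesdays: 2, 9, 16, 23, 30

5 Wednesdays


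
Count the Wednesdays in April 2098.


April 2098 has 30 days
Anchor: Jan 1, 2098. With p = 2098 - 1 = 2097: (p + p//4 - p//100 + p//400) mod 7 = (2097 + 524 - 20 + 5) mod 7 = 2606 mod 7 = 2 -> Wednesday (Mon=0 ... Sun=6)
Days before April (Jan-Mar): 90; April 1 index = (2 + 90) mod 7 = 1 -> Tuesday
First Wednesday is April 2
Wednesdays: 2, 9, 16, 23, 30

5 Wednesdays


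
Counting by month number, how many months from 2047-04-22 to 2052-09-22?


From April 2047 to September 2052
5 years * 12 = 60 months, plus 5 months = 65

65 months


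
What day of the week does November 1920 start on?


Target: November 1, 1920
Anchor: Jan 1, 1920. With p = 1920 - 1 = 1919: (p + p//4 - p//100 + p//400) mod 7 = (1919 + 479 - 19 + 4) mod 7 = 2383 mod 7 = 3 -> Thursday (Mon=0 ... Sun=6)
Days before November (Jan-Oct): 305 days
Weekday index = (3 + 305) mod 7 = 0

Monday


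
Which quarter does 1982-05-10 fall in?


Month: May (month 5)
Q1: Jan-Mar, Q2: Apr-Jun, Q3: Jul-Sep, Q4: Oct-Dec

Q2


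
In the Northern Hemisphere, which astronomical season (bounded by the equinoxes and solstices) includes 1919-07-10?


Date: July 10
Astronomical Summer (approx.; exact equinox/solstice day varies by year): June 21 to September 21
July 10 falls within the Summer window

Summer


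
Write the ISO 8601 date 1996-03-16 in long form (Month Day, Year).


ISO 1996-03-16 parses as year=1996, month=03, day=16
Month 3 -> March

March 16, 1996


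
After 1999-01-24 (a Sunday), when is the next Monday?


Current: Sunday
Target: Monday
Days ahead: 1

Next Monday: 1999-01-25


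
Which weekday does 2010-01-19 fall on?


Date: January 19, 2010
Anchor: Jan 1, 2010. With p = 2010 - 1 = 2009: (p + p//4 - p//100 + p//400) mod 7 = (2009 + 502 - 20 + 5) mod 7 = 2496 mod 7 = 4 -> Friday (Mon=0 ... Sun=6)
Days into year = 19 - 1 = 18
Weekday index = (4 + 18) mod 7 = 1

Day of the week: Tuesday


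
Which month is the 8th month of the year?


Month 8 of 12

August


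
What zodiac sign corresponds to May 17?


Date: May 17
Conventional tropical zodiac dates: Taurus from April 20 onward; Gemini starts May 21
May 17 falls within the Taurus range

Taurus


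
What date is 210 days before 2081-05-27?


Start: 2081-05-27, subtract 210 days
Back 27 days from May 27 reaches April 30, 2081 -> 183 left
April 2081 has 30 days -> back to March 31, 2081 -> 153 left
March 2081 has 31 days -> back to February 28, 2081 -> 122 left
February 2081 has 28 days -> back to January 31, 2081 -> 94 left
January 2081 has 31 days -> back to December 31, 2080 -> 63 left
December 2080 has 31 days -> back to November 30, 2080 -> 32 left
November 2080 has 30 days -> back to October 31, 2080 -> 2 left
October 2080: 31 - 2 = 29 -> lands on October 29

Result: 2080-10-29


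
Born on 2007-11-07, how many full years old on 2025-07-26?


Birth: 2007-11-07
Reference: 2025-07-26
Year difference: 2025 - 2007 = 18
Birthday not yet reached in 2025, subtract 1

17 years old


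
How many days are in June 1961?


June 1961

30 days


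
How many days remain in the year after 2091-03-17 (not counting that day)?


Day of year: 76 of 365
Remaining = 365 - 76

289 days


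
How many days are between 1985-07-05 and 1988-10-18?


From 1985-07-05 to 1988-10-18
1985-07-05: days before July = 31 + 28 + 31 + 30 + 31 + 30 = 181 (1985 is not a leap year); day of year = 181 + 5 = 186
1988-10-18: days before October = 31 + 29 + 31 + 30 + 31 + 30 + 31 + 31 + 30 = 274 (1988 is a leap year); day of year = 274 + 18 = 292
Rest of 1985: 365 - 186 = 179
Full years 1986 (365), 1987 (365): 730
Total = 179 + 730 + 292 = 1201

1201 days


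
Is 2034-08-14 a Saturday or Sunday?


Anchor: Jan 1, 2034. With p = 2034 - 1 = 2033: (p + p//4 - p//100 + p//400) mod 7 = (2033 + 508 - 20 + 5) mod 7 = 2526 mod 7 = 6 -> Sunday (Mon=0 ... Sun=6)
Day of year: 226; offset = 225
Weekday index = (6 + 225) mod 7 = 0 -> Monday
Weekend days: Saturday, Sunday

No


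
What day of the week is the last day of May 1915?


May 1915 has 31 days
Anchor: Jan 1, 1915. With p = 1915 - 1 = 1914: (p + p//4 - p//100 + p//400) mod 7 = (1914 + 478 - 19 + 4) mod 7 = 2377 mod 7 = 4 -> Friday (Mon=0 ... Sun=6)
Days before May (Jan-Apr): 120; May 1 index = (4 + 120) mod 7 = 5 -> Saturday
Last day offset: 31 - 1 = 30 days
Weekday index = (5 + 30) mod 7 = 0

Monday, May 31


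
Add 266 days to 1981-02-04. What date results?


Start: 1981-02-04, add 266 days
February 1981 has 28 days: 28 - 4 = 24 days to February 28 -> 242 left
March 1981 has 31 days -> 211 left
April 1981 has 30 days -> 181 left
May 1981 has 31 days -> 150 left
June 1981 has 30 days -> 120 left
July 1981 has 31 days -> 89 left
August 1981 has 31 days -> 58 left
September 1981 has 30 days -> 28 left
October 1981: 28 <= 31 -> lands on October 28

Result: 1981-10-28


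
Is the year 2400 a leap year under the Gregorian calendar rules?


Gregorian leap year rule: divisible by 4, but not by 100, unless also by 400.
2400 is divisible by 400 -> leap year

Yes


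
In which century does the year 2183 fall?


Century = (year - 1) // 100 + 1
= (2183 - 1) // 100 + 1
= 2182 // 100 + 1
= 21 + 1

22nd century


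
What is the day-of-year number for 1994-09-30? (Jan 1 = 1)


Date: September 30, 1994
Days in months 1 through 8: 243
Plus 30 days in September

Day of year: 273


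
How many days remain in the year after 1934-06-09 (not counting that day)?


Day of year: 160 of 365
Remaining = 365 - 160

205 days


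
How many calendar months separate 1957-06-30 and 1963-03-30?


From June 1957 to March 1963
6 years * 12 = 72 months, minus 3 months = 69

69 months


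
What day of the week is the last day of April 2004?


April 2004 has 30 days
Anchor: Jan 1, 2004. With p = 2004 - 1 = 2003: (p + p//4 - p//100 + p//400) mod 7 = (2003 + 500 - 20 + 5) mod 7 = 2488 mod 7 = 3 -> Thursday (Mon=0 ... Sun=6)
Days before April (Jan-Mar): 91; April 1 index = (3 + 91) mod 7 = 3 -> Thursday
Last day offset: 30 - 1 = 29 days
Weekday index = (3 + 29) mod 7 = 4

Friday, April 30


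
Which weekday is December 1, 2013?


Target: December 1, 2013
Anchor: Jan 1, 2013. With p = 2013 - 1 = 2012: (p + p//4 - p//100 + p//400) mod 7 = (2012 + 503 - 20 + 5) mod 7 = 2500 mod 7 = 1 -> Tuesday (Mon=0 ... Sun=6)
Days before December (Jan-Nov): 334 days
Weekday index = (1 + 334) mod 7 = 6

Sunday


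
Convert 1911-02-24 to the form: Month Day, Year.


ISO 1911-02-24 parses as year=1911, month=02, day=24
Month 2 -> February

February 24, 1911


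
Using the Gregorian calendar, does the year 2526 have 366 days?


Gregorian leap year rule: divisible by 4, but not by 100, unless also by 400.
2526 is not divisible by 4 -> not a leap year

No


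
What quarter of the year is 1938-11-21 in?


Month: November (month 11)
Q1: Jan-Mar, Q2: Apr-Jun, Q3: Jul-Sep, Q4: Oct-Dec

Q4


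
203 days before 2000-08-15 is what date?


Start: 2000-08-15, subtract 203 days
Back 15 days from August 15 reaches July 31, 2000 -> 188 left
July 2000 has 31 days -> back to June 30, 2000 -> 157 left
June 2000 has 30 days -> back to May 31, 2000 -> 127 left
May 2000 has 31 days -> back to April 30, 2000 -> 96 left
April 2000 has 30 days -> back to March 31, 2000 -> 66 left
March 2000 has 31 days -> back to February 29, 2000 -> 35 left
February 2000 has 29 days -> back to January 31, 2000 -> 6 left
January 2000: 31 - 6 = 25 -> lands on January 25

Result: 2000-01-25


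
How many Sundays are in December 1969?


December 1969 has 31 days
Anchor: Jan 1, 1969. With p = 1969 - 1 = 1968: (p + p//4 - p//100 + p//400) mod 7 = (1968 + 492 - 19 + 4) mod 7 = 2445 mod 7 = 2 -> Wednesday (Mon=0 ... Sun=6)
Days before December (Jan-Nov): 334; December 1 index = (2 + 334) mod 7 = 0 -> Monday
First Sunday is December 7
Sundays: 7, 14, 21, 28

4 Sundays


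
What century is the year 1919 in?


Century = (year - 1) // 100 + 1
= (1919 - 1) // 100 + 1
= 1918 // 100 + 1
= 19 + 1

20th century


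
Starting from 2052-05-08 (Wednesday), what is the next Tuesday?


Current: Wednesday
Target: Tuesday
Days ahead: 6

Next Tuesday: 2052-05-14


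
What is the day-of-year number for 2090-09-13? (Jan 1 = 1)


Date: September 13, 2090
Days in months 1 through 8: 243
Plus 13 days in September

Day of year: 256


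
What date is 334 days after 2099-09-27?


Start: 2099-09-27, add 334 days
September 2099 has 30 days: 30 - 27 = 3 days to September 30 -> 331 left
October 2099 has 31 days -> 300 left
November 2099 has 30 days -> 270 left
December 2099 has 31 days -> 239 left
January 2100 has 31 days -> 208 left
February 2100 has 28 days -> 180 left
March 2100 has 31 days -> 149 left
April 2100 has 30 days -> 119 left
May 2100 has 31 days -> 88 left
June 2100 has 30 days -> 58 left
July 2100 has 31 days -> 27 left
August 2100: 27 <= 31 -> lands on August 27

Result: 2100-08-27


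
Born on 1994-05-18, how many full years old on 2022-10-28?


Birth: 1994-05-18
Reference: 2022-10-28
Year difference: 2022 - 1994 = 28

28 years old


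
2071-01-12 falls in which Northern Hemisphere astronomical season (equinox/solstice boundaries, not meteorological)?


Date: January 12
Astronomical Winter (approx.; exact equinox/solstice day varies by year): December 21 to March 19
January 12 falls within the Winter window

Winter


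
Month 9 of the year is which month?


Month 9 of 12

September


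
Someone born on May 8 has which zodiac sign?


Date: May 8
Conventional tropical zodiac dates: Taurus from April 20 onward; Gemini starts May 21
May 8 falls within the Taurus range

Taurus


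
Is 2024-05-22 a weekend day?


Anchor: Jan 1, 2024. With p = 2024 - 1 = 2023: (p + p//4 - p//100 + p//400) mod 7 = (2023 + 505 - 20 + 5) mod 7 = 2513 mod 7 = 0 -> Monday (Mon=0 ... Sun=6)
Day of year: 143; offset = 142
Weekday index = (0 + 142) mod 7 = 2 -> Wednesday
Weekend days: Saturday, Sunday

No


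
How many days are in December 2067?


December 2067

31 days


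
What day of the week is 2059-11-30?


Date: November 30, 2059
Anchor: Jan 1, 2059. With p = 2059 - 1 = 2058: (p + p//4 - p//100 + p//400) mod 7 = (2058 + 514 - 20 + 5) mod 7 = 2557 mod 7 = 2 -> Wednesday (Mon=0 ... Sun=6)
Days before November (Jan-Oct): 304; offset = 304 + 30 - 1 = 333
Weekday index = (2 + 333) mod 7 = 6

Day of the week: Sunday


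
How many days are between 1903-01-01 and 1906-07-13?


From 1903-01-01 to 1906-07-13
1903-01-01: day of year = 1
1906-07-13: days before July = 31 + 28 + 31 + 30 + 31 + 30 = 181 (1906 is not a leap year); day of year = 181 + 13 = 194
Rest of 1903: 365 - 1 = 364
Full years 1904 (366), 1905 (365): 731
Total = 364 + 731 + 194 = 1289

1289 days


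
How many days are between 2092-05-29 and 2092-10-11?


From 2092-05-29 to 2092-10-11
2092-05-29: days before May = 31 + 29 + 31 + 30 = 121 (2092 is a leap year); day of year = 121 + 29 = 150
2092-10-11: days before October = 31 + 29 + 31 + 30 + 31 + 30 + 31 + 31 + 30 = 274 (2092 is a leap year); day of year = 274 + 11 = 285
Same year: 285 - 150 = 135

135 days


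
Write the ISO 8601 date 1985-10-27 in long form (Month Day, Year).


ISO 1985-10-27 parses as year=1985, month=10, day=27
Month 10 -> October

October 27, 1985


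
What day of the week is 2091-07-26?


Date: July 26, 2091
Anchor: Jan 1, 2091. With p = 2091 - 1 = 2090: (p + p//4 - p//100 + p//400) mod 7 = (2090 + 522 - 20 + 5) mod 7 = 2597 mod 7 = 0 -> Monday (Mon=0 ... Sun=6)
Days before July (Jan-Jun): 181; offset = 181 + 26 - 1 = 206
Weekday index = (0 + 206) mod 7 = 3

Day of the week: Thursday


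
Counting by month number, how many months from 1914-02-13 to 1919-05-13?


From February 1914 to May 1919
5 years * 12 = 60 months, plus 3 months = 63

63 months


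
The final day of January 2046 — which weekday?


January 2046 has 31 days
Anchor: Jan 1, 2046. With p = 2046 - 1 = 2045: (p + p//4 - p//100 + p//400) mod 7 = (2045 + 511 - 20 + 5) mod 7 = 2541 mod 7 = 0 -> Monday (Mon=0 ... Sun=6)
January 1 is the anchor itself -> Monday
Last day offset: 31 - 1 = 30 days
Weekday index = (0 + 30) mod 7 = 2

Wednesday, January 31


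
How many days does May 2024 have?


May 2024

31 days


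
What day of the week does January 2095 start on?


Target: January 1, 2095
Anchor: Jan 1, 2095. With p = 2095 - 1 = 2094: (p + p//4 - p//100 + p//400) mod 7 = (2094 + 523 - 20 + 5) mod 7 = 2602 mod 7 = 5 -> Saturday (Mon=0 ... Sun=6)
Offset from anchor: 0 days
Weekday index = (5 + 0) mod 7 = 5

Saturday


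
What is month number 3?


Month 3 of 12

March


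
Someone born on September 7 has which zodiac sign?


Date: September 7
Conventional tropical zodiac dates: Virgo from August 23 onward; Libra starts September 23
September 7 falls within the Virgo range

Virgo


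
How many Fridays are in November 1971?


November 1971 has 30 days
Anchor: Jan 1, 1971. With p = 1971 - 1 = 1970: (p + p//4 - p//100 + p//400) mod 7 = (1970 + 492 - 19 + 4) mod 7 = 2447 mod 7 = 4 -> Friday (Mon=0 ... Sun=6)
Days before November (Jan-Oct): 304; November 1 index = (4 + 304) mod 7 = 0 -> Monday
First Friday is November 5
Fridays: 5, 12, 19, 26

4 Fridays


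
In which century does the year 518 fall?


Century = (year - 1) // 100 + 1
= (518 - 1) // 100 + 1
= 517 // 100 + 1
= 5 + 1

6th century


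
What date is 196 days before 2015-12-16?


Start: 2015-12-16, subtract 196 days
Back 16 days from December 16 reaches November 30, 2015 -> 180 left
November 2015 has 30 days -> back to October 31, 2015 -> 150 left
October 2015 has 31 days -> back to September 30, 2015 -> 119 left
September 2015 has 30 days -> back to August 31, 2015 -> 89 left
August 2015 has 31 days -> back to July 31, 2015 -> 58 left
July 2015 has 31 days -> back to June 30, 2015 -> 27 left
June 2015: 30 - 27 = 3 -> lands on June 3

Result: 2015-06-03


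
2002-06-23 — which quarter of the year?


Month: June (month 6)
Q1: Jan-Mar, Q2: Apr-Jun, Q3: Jul-Sep, Q4: Oct-Dec

Q2


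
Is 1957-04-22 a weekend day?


Anchor: Jan 1, 1957. With p = 1957 - 1 = 1956: (p + p//4 - p//100 + p//400) mod 7 = (1956 + 489 - 19 + 4) mod 7 = 2430 mod 7 = 1 -> Tuesday (Mon=0 ... Sun=6)
Day of year: 112; offset = 111
Weekday index = (1 + 111) mod 7 = 0 -> Monday
Weekend days: Saturday, Sunday

No


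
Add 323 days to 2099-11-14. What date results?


Start: 2099-11-14, add 323 days
November 2099 has 30 days: 30 - 14 = 16 days to November 30 -> 307 left
December 2099 has 31 days -> 276 left
January 2100 has 31 days -> 245 left
February 2100 has 28 days -> 217 left
March 2100 has 31 days -> 186 left
April 2100 has 30 days -> 156 left
May 2100 has 31 days -> 125 left
June 2100 has 30 days -> 95 left
July 2100 has 31 days -> 64 left
August 2100 has 31 days -> 33 left
September 2100 has 30 days -> 3 left
October 2100: 3 <= 31 -> lands on October 3

Result: 2100-10-03


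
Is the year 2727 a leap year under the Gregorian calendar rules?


Gregorian leap year rule: divisible by 4, but not by 100, unless also by 400.
2727 is not divisible by 4 -> not a leap year

No


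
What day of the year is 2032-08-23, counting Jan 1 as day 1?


Date: August 23, 2032
Days in months 1 through 7: 213
Plus 23 days in August

Day of year: 236


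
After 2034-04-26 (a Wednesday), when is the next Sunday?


Current: Wednesday
Target: Sunday
Days ahead: 4

Next Sunday: 2034-04-30


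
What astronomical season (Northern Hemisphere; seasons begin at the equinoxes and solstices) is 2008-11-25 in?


Date: November 25
Astronomical Autumn (approx.; exact equinox/solstice day varies by year): September 22 to December 20
November 25 falls within the Autumn window

Autumn


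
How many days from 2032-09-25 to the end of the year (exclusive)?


Day of year: 269 of 366
Remaining = 366 - 269

97 days


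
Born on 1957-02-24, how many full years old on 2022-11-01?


Birth: 1957-02-24
Reference: 2022-11-01
Year difference: 2022 - 1957 = 65

65 years old


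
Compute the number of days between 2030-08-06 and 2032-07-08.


From 2030-08-06 to 2032-07-08
2030-08-06: days before August = 31 + 28 + 31 + 30 + 31 + 30 + 31 = 212 (2030 is not a leap year); day of year = 212 + 6 = 218
2032-07-08: days before July = 31 + 29 + 31 + 30 + 31 + 30 = 182 (2032 is a leap year); day of year = 182 + 8 = 190
Rest of 2030: 365 - 218 = 147
Full years 2031 (365): 365
Total = 147 + 365 + 190 = 702

702 days


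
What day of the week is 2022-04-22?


Date: April 22, 2022
Anchor: Jan 1, 2022. With p = 2022 - 1 = 2021: (p + p//4 - p//100 + p//400) mod 7 = (2021 + 505 - 20 + 5) mod 7 = 2511 mod 7 = 5 -> Saturday (Mon=0 ... Sun=6)
Days before April (Jan-Mar): 90; offset = 90 + 22 - 1 = 111
Weekday index = (5 + 111) mod 7 = 4

Day of the week: Friday


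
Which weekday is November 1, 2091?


Target: November 1, 2091
Anchor: Jan 1, 2091. With p = 2091 - 1 = 2090: (p + p//4 - p//100 + p//400) mod 7 = (2090 + 522 - 20 + 5) mod 7 = 2597 mod 7 = 0 -> Monday (Mon=0 ... Sun=6)
Days before November (Jan-Oct): 304 days
Weekday index = (0 + 304) mod 7 = 3

Thursday


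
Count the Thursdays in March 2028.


March 2028 has 31 days
Anchor: Jan 1, 2028. With p = 2028 - 1 = 2027: (p + p//4 - p//100 + p//400) mod 7 = (2027 + 506 - 20 + 5) mod 7 = 2518 mod 7 = 5 -> Saturday (Mon=0 ... Sun=6)
Days before March (Jan-Feb): 60; March 1 index = (5 + 60) mod 7 = 2 -> Wednesday
First Thursday is March 2
Thursdays: 2, 9, 16, 23, 30

5 Thursdays


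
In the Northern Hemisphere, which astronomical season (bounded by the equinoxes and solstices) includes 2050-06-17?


Date: June 17
Astronomical Spring (approx.; exact equinox/solstice day varies by year): March 20 to June 20
June 17 falls within the Spring window

Spring


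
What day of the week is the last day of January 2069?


January 2069 has 31 days
Anchor: Jan 1, 2069. With p = 2069 - 1 = 2068: (p + p//4 - p//100 + p//400) mod 7 = (2068 + 517 - 20 + 5) mod 7 = 2570 mod 7 = 1 -> Tuesday (Mon=0 ... Sun=6)
January 1 is the anchor itself -> Tuesday
Last day offset: 31 - 1 = 30 days
Weekday index = (1 + 30) mod 7 = 3

Thursday, January 31


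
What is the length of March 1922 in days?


March 1922

31 days


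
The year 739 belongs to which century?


Century = (year - 1) // 100 + 1
= (739 - 1) // 100 + 1
= 738 // 100 + 1
= 7 + 1

8th century


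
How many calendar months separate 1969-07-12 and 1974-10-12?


From July 1969 to October 1974
5 years * 12 = 60 months, plus 3 months = 63

63 months


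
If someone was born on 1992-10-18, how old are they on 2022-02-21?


Birth: 1992-10-18
Reference: 2022-02-21
Year difference: 2022 - 1992 = 30
Birthday not yet reached in 2022, subtract 1

29 years old


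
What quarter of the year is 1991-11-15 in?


Month: November (month 11)
Q1: Jan-Mar, Q2: Apr-Jun, Q3: Jul-Sep, Q4: Oct-Dec

Q4


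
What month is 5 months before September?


September is month 9
9 - 5 = 4

April


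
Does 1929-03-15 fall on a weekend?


Anchor: Jan 1, 1929. With p = 1929 - 1 = 1928: (p + p//4 - p//100 + p//400) mod 7 = (1928 + 482 - 19 + 4) mod 7 = 2395 mod 7 = 1 -> Tuesday (Mon=0 ... Sun=6)
Day of year: 74; offset = 73
Weekday index = (1 + 73) mod 7 = 4 -> Friday
Weekend days: Saturday, Sunday

No


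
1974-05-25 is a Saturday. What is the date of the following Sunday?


Current: Saturday
Target: Sunday
Days ahead: 1

Next Sunday: 1974-05-26


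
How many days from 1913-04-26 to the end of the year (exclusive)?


Day of year: 116 of 365
Remaining = 365 - 116

249 days


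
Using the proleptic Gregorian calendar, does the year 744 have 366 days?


Gregorian leap year rule: divisible by 4, but not by 100, unless also by 400.
744 is divisible by 4 but not 100 -> leap year

Yes


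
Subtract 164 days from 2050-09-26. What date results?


Start: 2050-09-26, subtract 164 days
Back 26 days from September 26 reaches August 31, 2050 -> 138 left
August 2050 has 31 days -> back to July 31, 2050 -> 107 left
July 2050 has 31 days -> back to June 30, 2050 -> 76 left
June 2050 has 30 days -> back to May 31, 2050 -> 46 left
May 2050 has 31 days -> back to April 30, 2050 -> 15 left
April 2050: 30 - 15 = 15 -> lands on April 15

Result: 2050-04-15


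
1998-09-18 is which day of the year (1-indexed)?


Date: September 18, 1998
Days in months 1 through 8: 243
Plus 18 days in September

Day of year: 261


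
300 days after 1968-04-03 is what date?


Start: 1968-04-03, add 300 days
April 1968 has 30 days: 30 - 3 = 27 days to April 30 -> 273 left
May 1968 has 31 days -> 242 left
June 1968 has 30 days -> 212 left
July 1968 has 31 days -> 181 left
August 1968 has 31 days -> 150 left
September 1968 has 30 days -> 120 left
October 1968 has 31 days -> 89 left
November 1968 has 30 days -> 59 left
December 1968 has 31 days -> 28 left
January 1969: 28 <= 31 -> lands on January 28

Result: 1969-01-28


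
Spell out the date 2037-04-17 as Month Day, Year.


ISO 2037-04-17 parses as year=2037, month=04, day=17
Month 4 -> April

April 17, 2037


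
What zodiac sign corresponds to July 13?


Date: July 13
Conventional tropical zodiac dates: Cancer from June 21 onward; Leo starts July 23
July 13 falls within the Cancer range

Cancer


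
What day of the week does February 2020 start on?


Target: February 1, 2020
Anchor: Jan 1, 2020. With p = 2020 - 1 = 2019: (p + p//4 - p//100 + p//400) mod 7 = (2019 + 504 - 20 + 5) mod 7 = 2508 mod 7 = 2 -> Wednesday (Mon=0 ... Sun=6)
Days before February (Jan): 31 days
Weekday index = (2 + 31) mod 7 = 5

Saturday


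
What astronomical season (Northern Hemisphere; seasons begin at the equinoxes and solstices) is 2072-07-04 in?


Date: July 4
Astronomical Summer (approx.; exact equinox/solstice day varies by year): June 21 to September 21
July 4 falls within the Summer window

Summer


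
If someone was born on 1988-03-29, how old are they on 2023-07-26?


Birth: 1988-03-29
Reference: 2023-07-26
Year difference: 2023 - 1988 = 35

35 years old


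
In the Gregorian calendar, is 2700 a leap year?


Gregorian leap year rule: divisible by 4, but not by 100, unless also by 400.
2700 is divisible by 100 but not 400 -> not a leap year

No


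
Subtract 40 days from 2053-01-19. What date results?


Start: 2053-01-19, subtract 40 days
Back 19 days from January 19 reaches December 31, 2052 -> 21 left
December 2052: 31 - 21 = 10 -> lands on December 10

Result: 2052-12-10


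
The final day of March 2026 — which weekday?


March 2026 has 31 days
Anchor: Jan 1, 2026. With p = 2026 - 1 = 2025: (p + p//4 - p//100 + p//400) mod 7 = (2025 + 506 - 20 + 5) mod 7 = 2516 mod 7 = 3 -> Thursday (Mon=0 ... Sun=6)
Days before March (Jan-Feb): 59; March 1 index = (3 + 59) mod 7 = 6 -> Sunday
Last day offset: 31 - 1 = 30 days
Weekday index = (6 + 30) mod 7 = 1

Tuesday, March 31


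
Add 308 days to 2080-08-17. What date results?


Start: 2080-08-17, add 308 days
August 2080 has 31 days: 31 - 17 = 14 days to August 31 -> 294 left
September 2080 has 30 days -> 264 left
October 2080 has 31 days -> 233 left
November 2080 has 30 days -> 203 left
December 2080 has 31 days -> 172 left
January 2081 has 31 days -> 141 left
February 2081 has 28 days -> 113 left
March 2081 has 31 days -> 82 left
April 2081 has 30 days -> 52 left
May 2081 has 31 days -> 21 left
June 2081: 21 <= 30 -> lands on June 21

Result: 2081-06-21


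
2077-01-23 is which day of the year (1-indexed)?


Date: January 23, 2077
No months before January
Plus 23 days in January

Day of year: 23


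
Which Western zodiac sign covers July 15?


Date: July 15
Conventional tropical zodiac dates: Cancer from June 21 onward; Leo starts July 23
July 15 falls within the Cancer range

Cancer


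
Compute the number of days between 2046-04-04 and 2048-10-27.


From 2046-04-04 to 2048-10-27
2046-04-04: days before April = 31 + 28 + 31 = 90 (2046 is not a leap year); day of year = 90 + 4 = 94
2048-10-27: days before October = 31 + 29 + 31 + 30 + 31 + 30 + 31 + 31 + 30 = 274 (2048 is a leap year); day of year = 274 + 27 = 301
Rest of 2046: 365 - 94 = 271
Full years 2047 (365): 365
Total = 271 + 365 + 301 = 937

937 days


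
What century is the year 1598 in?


Century = (year - 1) // 100 + 1
= (1598 - 1) // 100 + 1
= 1597 // 100 + 1
= 15 + 1

16th century


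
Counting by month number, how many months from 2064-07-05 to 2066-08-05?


From July 2064 to August 2066
2 years * 12 = 24 months, plus 1 month = 25

25 months


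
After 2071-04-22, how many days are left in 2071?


Day of year: 112 of 365
Remaining = 365 - 112

253 days


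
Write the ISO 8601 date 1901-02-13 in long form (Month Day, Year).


ISO 1901-02-13 parses as year=1901, month=02, day=13
Month 2 -> February

February 13, 1901


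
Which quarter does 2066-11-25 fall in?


Month: November (month 11)
Q1: Jan-Mar, Q2: Apr-Jun, Q3: Jul-Sep, Q4: Oct-Dec

Q4


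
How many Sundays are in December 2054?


December 2054 has 31 days
Anchor: Jan 1, 2054. With p = 2054 - 1 = 2053: (p + p//4 - p//100 + p//400) mod 7 = (2053 + 513 - 20 + 5) mod 7 = 2551 mod 7 = 3 -> Thursday (Mon=0 ... Sun=6)
Days before December (Jan-Nov): 334; December 1 index = (3 + 334) mod 7 = 1 -> Tuesday
First Sunday is December 6
Sundays: 6, 13, 20, 27

4 Sundays


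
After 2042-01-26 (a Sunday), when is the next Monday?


Current: Sunday
Target: Monday
Days ahead: 1

Next Monday: 2042-01-27


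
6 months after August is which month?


August is month 8
8 + 6 = 14; wrap: 14 - 12 = 2

February


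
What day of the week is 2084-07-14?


Date: July 14, 2084
Anchor: Jan 1, 2084. With p = 2084 - 1 = 2083: (p + p//4 - p//100 + p//400) mod 7 = (2083 + 520 - 20 + 5) mod 7 = 2588 mod 7 = 5 -> Saturday (Mon=0 ... Sun=6)
Days before July (Jan-Jun): 182; offset = 182 + 14 - 1 = 195
Weekday index = (5 + 195) mod 7 = 4

Day of the week: Friday


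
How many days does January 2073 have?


January 2073

31 days


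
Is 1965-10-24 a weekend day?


Anchor: Jan 1, 1965. With p = 1965 - 1 = 1964: (p + p//4 - p//100 + p//400) mod 7 = (1964 + 491 - 19 + 4) mod 7 = 2440 mod 7 = 4 -> Friday (Mon=0 ... Sun=6)
Day of year: 297; offset = 296
Weekday index = (4 + 296) mod 7 = 6 -> Sunday
Weekend days: Saturday, Sunday

Yes


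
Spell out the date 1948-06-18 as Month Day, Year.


ISO 1948-06-18 parses as year=1948, month=06, day=18
Month 6 -> June

June 18, 1948


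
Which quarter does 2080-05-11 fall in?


Month: May (month 5)
Q1: Jan-Mar, Q2: Apr-Jun, Q3: Jul-Sep, Q4: Oct-Dec

Q2


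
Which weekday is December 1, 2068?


Target: December 1, 2068
Anchor: Jan 1, 2068. With p = 2068 - 1 = 2067: (p + p//4 - p//100 + p//400) mod 7 = (2067 + 516 - 20 + 5) mod 7 = 2568 mod 7 = 6 -> Sunday (Mon=0 ... Sun=6)
Days before December (Jan-Nov): 335 days
Weekday index = (6 + 335) mod 7 = 5

Saturday


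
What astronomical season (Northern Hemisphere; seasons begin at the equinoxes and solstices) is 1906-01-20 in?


Date: January 20
Astronomical Winter (approx.; exact equinox/solstice day varies by year): December 21 to March 19
January 20 falls within the Winter window

Winter


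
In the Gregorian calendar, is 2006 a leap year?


Gregorian leap year rule: divisible by 4, but not by 100, unless also by 400.
2006 is not divisible by 4 -> not a leap year

No


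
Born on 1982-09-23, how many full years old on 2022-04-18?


Birth: 1982-09-23
Reference: 2022-04-18
Year difference: 2022 - 1982 = 40
Birthday not yet reached in 2022, subtract 1

39 years old


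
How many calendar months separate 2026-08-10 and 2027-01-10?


From August 2026 to January 2027
1 year * 12 = 12 months, minus 7 months = 5

5 months


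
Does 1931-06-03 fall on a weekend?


Anchor: Jan 1, 1931. With p = 1931 - 1 = 1930: (p + p//4 - p//100 + p//400) mod 7 = (1930 + 482 - 19 + 4) mod 7 = 2397 mod 7 = 3 -> Thursday (Mon=0 ... Sun=6)
Day of year: 154; offset = 153
Weekday index = (3 + 153) mod 7 = 2 -> Wednesday
Weekend days: Saturday, Sunday

No


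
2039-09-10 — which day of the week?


Date: September 10, 2039
Anchor: Jan 1, 2039. With p = 2039 - 1 = 2038: (p + p//4 - p//100 + p//400) mod 7 = (2038 + 509 - 20 + 5) mod 7 = 2532 mod 7 = 5 -> Saturday (Mon=0 ... Sun=6)
Days before September (Jan-Aug): 243; offset = 243 + 10 - 1 = 252
Weekday index = (5 + 252) mod 7 = 5

Day of the week: Saturday


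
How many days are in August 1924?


August 1924

31 days


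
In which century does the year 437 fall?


Century = (year - 1) // 100 + 1
= (437 - 1) // 100 + 1
= 436 // 100 + 1
= 4 + 1

5th century


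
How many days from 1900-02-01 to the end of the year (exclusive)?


Day of year: 32 of 365
Remaining = 365 - 32

333 days


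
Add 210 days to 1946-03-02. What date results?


Start: 1946-03-02, add 210 days
March 1946 has 31 days: 31 - 2 = 29 days to March 31 -> 181 left
April 1946 has 30 days -> 151 left
May 1946 has 31 days -> 120 left
June 1946 has 30 days -> 90 left
July 1946 has 31 days -> 59 left
August 1946 has 31 days -> 28 left
September 1946: 28 <= 30 -> lands on September 28

Result: 1946-09-28


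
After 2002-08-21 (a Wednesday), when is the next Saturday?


Current: Wednesday
Target: Saturday
Days ahead: 3

Next Saturday: 2002-08-24


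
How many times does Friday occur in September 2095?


September 2095 has 30 days
Anchor: Jan 1, 2095. With p = 2095 - 1 = 2094: (p + p//4 - p//100 + p//400) mod 7 = (2094 + 523 - 20 + 5) mod 7 = 2602 mod 7 = 5 -> Saturday (Mon=0 ... Sun=6)
Days before September (Jan-Aug): 243; September 1 index = (5 + 243) mod 7 = 3 -> Thursday
First Friday is September 2
Fridays: 2, 9, 16, 23, 30

5 Fridays


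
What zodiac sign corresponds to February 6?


Date: February 6
Conventional tropical zodiac dates: Aquarius from January 20 onward; Pisces starts February 19
February 6 falls within the Aquarius range

Aquarius


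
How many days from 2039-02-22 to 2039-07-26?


From 2039-02-22 to 2039-07-26
2039-02-22: days before February = 31; day of year = 31 + 22 = 53
2039-07-26: days before July = 31 + 28 + 31 + 30 + 31 + 30 = 181 (2039 is not a leap year); day of year = 181 + 26 = 207
Same year: 207 - 53 = 154

154 days


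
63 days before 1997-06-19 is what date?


Start: 1997-06-19, subtract 63 days
Back 19 days from June 19 reaches May 31, 1997 -> 44 left
May 1997 has 31 days -> back to April 30, 1997 -> 13 left
April 1997: 30 - 13 = 17 -> lands on April 17

Result: 1997-04-17


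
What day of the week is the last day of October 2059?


October 2059 has 31 days
Anchor: Jan 1, 2059. With p = 2059 - 1 = 2058: (p + p//4 - p//100 + p//400) mod 7 = (2058 + 514 - 20 + 5) mod 7 = 2557 mod 7 = 2 -> Wednesday (Mon=0 ... Sun=6)
Days before October (Jan-Sep): 273; October 1 index = (2 + 273) mod 7 = 2 -> Wednesday
Last day offset: 31 - 1 = 30 days
Weekday index = (2 + 30) mod 7 = 4

Friday, October 31


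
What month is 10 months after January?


January is month 1
1 + 10 = 11

November


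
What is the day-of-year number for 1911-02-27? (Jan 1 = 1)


Date: February 27, 1911
Days in months 1 through 1: 31
Plus 27 days in February

Day of year: 58


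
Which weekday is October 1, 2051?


Target: October 1, 2051
Anchor: Jan 1, 2051. With p = 2051 - 1 = 2050: (p + p//4 - p//100 + p//400) mod 7 = (2050 + 512 - 20 + 5) mod 7 = 2547 mod 7 = 6 -> Sunday (Mon=0 ... Sun=6)
Days before October (Jan-Sep): 273 days
Weekday index = (6 + 273) mod 7 = 6

Sunday


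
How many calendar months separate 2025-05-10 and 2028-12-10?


From May 2025 to December 2028
3 years * 12 = 36 months, plus 7 months = 43

43 months


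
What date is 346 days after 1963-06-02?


Start: 1963-06-02, add 346 days
June 1963 has 30 days: 30 - 2 = 28 days to June 30 -> 318 left
July 1963 has 31 days -> 287 left
August 1963 has 31 days -> 256 left
September 1963 has 30 days -> 226 left
October 1963 has 31 days -> 195 left
November 1963 has 30 days -> 165 left
December 1963 has 31 days -> 134 left
January 1964 has 31 days -> 103 left
February 1964 has 29 days -> 74 left
March 1964 has 31 days -> 43 left
April 1964 has 30 days -> 13 left
May 1964: 13 <= 31 -> lands on May 13

Result: 1964-05-13


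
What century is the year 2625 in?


Century = (year - 1) // 100 + 1
= (2625 - 1) // 100 + 1
= 2624 // 100 + 1
= 26 + 1

27th century


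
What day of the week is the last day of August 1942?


August 1942 has 31 days
Anchor: Jan 1, 1942. With p = 1942 - 1 = 1941: (p + p//4 - p//100 + p//400) mod 7 = (1941 + 485 - 19 + 4) mod 7 = 2411 mod 7 = 3 -> Thursday (Mon=0 ... Sun=6)
Days before August (Jan-Jul): 212; August 1 index = (3 + 212) mod 7 = 5 -> Saturday
Last day offset: 31 - 1 = 30 days
Weekday index = (5 + 30) mod 7 = 0

Monday, August 31


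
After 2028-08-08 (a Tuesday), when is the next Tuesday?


Current: Tuesday
Target: Tuesday
Days ahead: 7

Next Tuesday: 2028-08-15


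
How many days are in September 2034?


September 2034

30 days


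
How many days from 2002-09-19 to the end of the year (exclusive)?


Day of year: 262 of 365
Remaining = 365 - 262

103 days


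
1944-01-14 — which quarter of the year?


Month: January (month 1)
Q1: Jan-Mar, Q2: Apr-Jun, Q3: Jul-Sep, Q4: Oct-Dec

Q1


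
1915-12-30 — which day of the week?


Date: December 30, 1915
Anchor: Jan 1, 1915. With p = 1915 - 1 = 1914: (p + p//4 - p//100 + p//400) mod 7 = (1914 + 478 - 19 + 4) mod 7 = 2377 mod 7 = 4 -> Friday (Mon=0 ... Sun=6)
Days before December (Jan-Nov): 334; offset = 334 + 30 - 1 = 363
Weekday index = (4 + 363) mod 7 = 3

Day of the week: Thursday


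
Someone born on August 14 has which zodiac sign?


Date: August 14
Conventional tropical zodiac dates: Leo from July 23 onward; Virgo starts August 23
August 14 falls within the Leo range

Leo


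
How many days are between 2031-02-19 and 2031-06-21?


From 2031-02-19 to 2031-06-21
2031-02-19: days before February = 31; day of year = 31 + 19 = 50
2031-06-21: days before June = 31 + 28 + 31 + 30 + 31 = 151 (2031 is not a leap year); day of year = 151 + 21 = 172
Same year: 172 - 50 = 122

122 days


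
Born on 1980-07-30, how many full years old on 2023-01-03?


Birth: 1980-07-30
Reference: 2023-01-03
Year difference: 2023 - 1980 = 43
Birthday not yet reached in 2023, subtract 1

42 years old


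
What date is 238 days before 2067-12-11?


Start: 2067-12-11, subtract 238 days
Back 11 days from December 11 reaches November 30, 2067 -> 227 left
November 2067 has 30 days -> back to October 31, 2067 -> 197 left
October 2067 has 31 days -> back to September 30, 2067 -> 166 left
September 2067 has 30 days -> back to August 31, 2067 -> 136 left
August 2067 has 31 days -> back to July 31, 2067 -> 105 left
July 2067 has 31 days -> back to June 30, 2067 -> 74 left
June 2067 has 30 days -> back to May 31, 2067 -> 44 left
May 2067 has 31 days -> back to April 30, 2067 -> 13 left
April 2067: 30 - 13 = 17 -> lands on April 17

Result: 2067-04-17


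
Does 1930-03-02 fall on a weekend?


Anchor: Jan 1, 1930. With p = 1930 - 1 = 1929: (p + p//4 - p//100 + p//400) mod 7 = (1929 + 482 - 19 + 4) mod 7 = 2396 mod 7 = 2 -> Wednesday (Mon=0 ... Sun=6)
Day of year: 61; offset = 60
Weekday index = (2 + 60) mod 7 = 6 -> Sunday
Weekend days: Saturday, Sunday

Yes


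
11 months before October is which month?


October is month 10
10 - 11 = -1; wrap: -1 + 12 = 11

November


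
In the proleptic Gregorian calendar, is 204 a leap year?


Gregorian leap year rule: divisible by 4, but not by 100, unless also by 400.
204 is divisible by 4 but not 100 -> leap year

Yes


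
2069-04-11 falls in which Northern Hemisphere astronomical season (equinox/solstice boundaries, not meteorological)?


Date: April 11
Astronomical Spring (approx.; exact equinox/solstice day varies by year): March 20 to June 20
April 11 falls within the Spring window

Spring


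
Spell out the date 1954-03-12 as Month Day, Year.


ISO 1954-03-12 parses as year=1954, month=03, day=12
Month 3 -> March

March 12, 1954


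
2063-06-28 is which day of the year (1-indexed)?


Date: June 28, 2063
Days in months 1 through 5: 151
Plus 28 days in June

Day of year: 179


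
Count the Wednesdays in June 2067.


June 2067 has 30 days
Anchor: Jan 1, 2067. With p = 2067 - 1 = 2066: (p + p//4 - p//100 + p//400) mod 7 = (2066 + 516 - 20 + 5) mod 7 = 2567 mod 7 = 5 -> Saturday (Mon=0 ... Sun=6)
Days before June (Jan-May): 151; June 1 index = (5 + 151) mod 7 = 2 -> Wednesday
First Wednesday is June 1
Wednesdays: 1, 8, 15, 22, 29

5 Wednesdays


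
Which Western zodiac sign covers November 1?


Date: November 1
Conventional tropical zodiac dates: Scorpio from October 23 onward; Sagittarius starts November 22
November 1 falls within the Scorpio range

Scorpio


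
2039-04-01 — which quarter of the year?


Month: April (month 4)
Q1: Jan-Mar, Q2: Apr-Jun, Q3: Jul-Sep, Q4: Oct-Dec

Q2


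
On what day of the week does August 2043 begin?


Target: August 1, 2043
Anchor: Jan 1, 2043. With p = 2043 - 1 = 2042: (p + p//4 - p//100 + p//400) mod 7 = (2042 + 510 - 20 + 5) mod 7 = 2537 mod 7 = 3 -> Thursday (Mon=0 ... Sun=6)
Days before August (Jan-Jul): 212 days
Weekday index = (3 + 212) mod 7 = 5

Saturday


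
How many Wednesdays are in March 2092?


March 2092 has 31 days
Anchor: Jan 1, 2092. With p = 2092 - 1 = 2091: (p + p//4 - p//100 + p//400) mod 7 = (2091 + 522 - 20 + 5) mod 7 = 2598 mod 7 = 1 -> Tuesday (Mon=0 ... Sun=6)
Days before March (Jan-Feb): 60; March 1 index = (1 + 60) mod 7 = 5 -> Saturday
First Wednesday is March 5
Wednesdays: 5, 12, 19, 26

4 Wednesdays


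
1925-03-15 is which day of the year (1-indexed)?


Date: March 15, 1925
Days in months 1 through 2: 59
Plus 15 days in March

Day of year: 74


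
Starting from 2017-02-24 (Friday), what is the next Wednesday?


Current: Friday
Target: Wednesday
Days ahead: 5

Next Wednesday: 2017-03-01


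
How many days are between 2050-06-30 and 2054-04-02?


From 2050-06-30 to 2054-04-02
2050-06-30: days before June = 31 + 28 + 31 + 30 + 31 = 151 (2050 is not a leap year); day of year = 151 + 30 = 181
2054-04-02: days before April = 31 + 28 + 31 = 90 (2054 is not a leap year); day of year = 90 + 2 = 92
Rest of 2050: 365 - 181 = 184
Full years 2051 (365), 2052 (366), 2053 (365): 1096
Total = 184 + 1096 + 92 = 1372

1372 days
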